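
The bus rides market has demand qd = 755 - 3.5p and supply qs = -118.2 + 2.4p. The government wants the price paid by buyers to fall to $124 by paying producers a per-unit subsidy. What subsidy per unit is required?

Required subsidy s = $59 per unit

At a buyer price of 124, quantity demanded is 755 − 3.5·124 = 321.
Sellers supply 321 only when they receive ps with -118.2 + 2.4·ps = 321, i.e. ps = 183.
s = ps − pb = 183 − 124 = 59.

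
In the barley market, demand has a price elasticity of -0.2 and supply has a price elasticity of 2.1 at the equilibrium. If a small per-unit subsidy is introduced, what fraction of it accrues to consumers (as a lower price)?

Consumer share = 21/23

For a small subsidy around the equilibrium, the benefit split depends on the relative slopes, which at a point are proportional to the elasticities.
Buyer share = εs/(εs + |εd|) = 2.1/(2.1 + 0.2) = 21/23; seller share = |εd|/(εs + |εd|) = 2/23.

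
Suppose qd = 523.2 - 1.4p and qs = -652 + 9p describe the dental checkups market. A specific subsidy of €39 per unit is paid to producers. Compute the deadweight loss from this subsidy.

Deadweight loss = €921.375

Pre-subsidy: 523.2 - 1.4p = -652 + 9p gives p* = 113, q* = 365.
With the subsidy, sellers receive ps = pb + 39 for each unit, where pb is the price buyers pay.
Supply in terms of pb becomes qs = -652 + 9(pb + 39) = -301 + 9pb. Setting this equal to demand: 523.2 - 1.4pb = -301 + 9pb, so pb = 79.25.
Sellers receive ps = 79.25 + 39 = 118.25; q' = 523.2 − 1.4·79.25 = 412.25.
The subsidy expands output by 412.25 − 365 = 47.25 past the efficient level; on those units the gap between marginal cost and willingness to pay runs from 0 up to 39.
DWL = ½ × 39 × 47.25 = 921.375.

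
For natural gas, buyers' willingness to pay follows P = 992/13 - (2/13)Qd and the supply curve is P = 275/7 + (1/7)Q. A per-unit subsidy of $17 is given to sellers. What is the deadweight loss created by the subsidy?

Deadweight loss = 26299/54

Pre-subsidy: 992/13 - (2/13)Q = 275/7 + (1/7)Q gives Q* = 1123/9 and P* = 514/9.
With the subsidy, sellers receive Ps = Pb + 17 for each unit, where Pb is the price buyers pay.
On the curves, Pb = 992/13 - (2/13)Q and Ps = 275/7 + (1/7)Q; the wedge Ps − Pb = 17 gives 275/7 + (1/7)Q − (992/13 - (2/13)Q) = 17, so Q' = 4916/27.
Then Pb = 992/13 − (2/13)·(4916/27) = 1304/27 and Ps = 275/7 + (1/7)·(4916/27) = 1763/27.
The subsidy expands output by 4916/27 − 1123/9 = 1547/27 past the efficient level; on those units the gap between marginal cost and willingness to pay runs from 0 up to 17.
DWL = ½ × 17 × 1547/27 = 26299/54.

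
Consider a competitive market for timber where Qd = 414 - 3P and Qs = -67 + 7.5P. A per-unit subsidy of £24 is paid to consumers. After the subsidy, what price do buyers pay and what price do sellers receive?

Buyers pay 86/3; sellers receive 158/3

Pre-subsidy: 414 - 3P = -67 + 7.5P gives P* = 962/21, Q* = 1936/7.
With the rebate, buyers effectively pay Pb = Ps − 24, where Ps is the price sellers receive.
Demand in terms of Ps becomes Qd = 414 − 3(Ps − 24) = 486 - 3Ps. Setting this equal to supply: 486 - 3Ps = -67 + 7.5Ps, so Ps = 158/3.
Buyers pay Pb = 158/3 − 24 = 86/3; Q' = -67 + 7.5·(158/3) = 328.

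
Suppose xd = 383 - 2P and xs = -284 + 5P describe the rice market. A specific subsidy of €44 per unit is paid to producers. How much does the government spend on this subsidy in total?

Government cost = 78628/7

Pre-subsidy: 383 - 2P = -284 + 5P gives P* = 667/7, x* = 1347/7.
With the subsidy, sellers receive Ps = Pb + 44 for each unit, where Pb is the price buyers pay.
Supply in terms of Pb becomes xs = -284 + 5(Pb + 44) = -64 + 5Pb. Setting this equal to demand: 383 - 2Pb = -64 + 5Pb, so Pb = 447/7.
Sellers receive Ps = 447/7 + 44 = 755/7; x' = 383 − 2·(447/7) = 1787/7.
Government outlay = subsidy × quantity = 44 × 1787/7 = 78628/7.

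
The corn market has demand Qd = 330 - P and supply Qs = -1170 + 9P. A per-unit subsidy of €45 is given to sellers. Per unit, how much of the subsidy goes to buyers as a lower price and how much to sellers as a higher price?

Pre-subsidy: 330 - P = -1170 + 9P gives P* = 150, Q* = 180.
With the subsidy, sellers receive Ps = Pb + 45 for each unit, where Pb is the price buyers pay.
Supply in terms of Pb becomes Qs = -1170 + 9(Pb + 45) = -765 + 9Pb. Setting this equal to demand: 330 - Pb = -765 + 9Pb, so Pb = 109.5.
Sellers receive Ps = 109.5 + 45 = 154.5; Q' = 330 − 1·109.5 = 220.5.
Buyers' price falls by P* − Pb = 150 − 109.5 = 40.5; sellers' price rises by Ps − P* = 154.5 − 150 = 4.5.

Buyers gain €40.5 per unit; sellers gain €4.5 per unit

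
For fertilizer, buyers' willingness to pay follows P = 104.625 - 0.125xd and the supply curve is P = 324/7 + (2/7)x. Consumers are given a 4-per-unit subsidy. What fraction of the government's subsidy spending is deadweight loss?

Pre-subsidy: 104.625 - 0.125x = 324/7 + (2/7)x gives x* = 3267/23 and P* = 1998/23.
With the rebate, buyers effectively pay Pb = Ps − 4, where Ps is the price sellers receive.
On the curves, Pb = 104.625 - 0.125x and Ps = 324/7 + (2/7)x; the wedge Ps − Pb = 4 gives 324/7 + (2/7)x − (104.625 - 0.125x) = 4, so x' = 3491/23.
Then Pb = 104.625 − 0.125·(3491/23) = 1970/23 and Ps = 324/7 + (2/7)·(3491/23) = 2062/23.
ΔCS = ½(3267/23 + 3491/23)(1998/23 − 1970/23) = 94612/529; ΔPS = ½(3267/23 + 3491/23)(2062/23 − 1998/23) = 216256/529.
Government spending = 4 × 3491/23 = 13964/23.
DWL = ½ × 4 × (3491/23 − 3267/23) = 448/23; fraction = (448/23) / (13964/23) = 112/3491.

DWL / government spending = 112/3491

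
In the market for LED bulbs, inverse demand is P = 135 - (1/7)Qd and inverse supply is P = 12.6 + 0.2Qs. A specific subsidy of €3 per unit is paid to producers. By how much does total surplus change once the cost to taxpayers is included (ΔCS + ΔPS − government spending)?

Pre-subsidy: 135 - (1/7)Q = 12.6 + 0.2Q gives Q* = 357 and P* = 84.
With the subsidy, sellers receive Ps = Pb + 3 for each unit, where Pb is the price buyers pay.
On the curves, Pb = 135 - (1/7)Q and Ps = 12.6 + 0.2Q; the wedge Ps − Pb = 3 gives 12.6 + 0.2Q − (135 - (1/7)Q) = 3, so Q' = 365.75.
Then Pb = 135 − (1/7)·365.75 = 82.75 and Ps = 12.6 + 0.2·365.75 = 85.75.
ΔCS = ½(357 + 365.75)(84 − 82.75) = 451.71875; ΔPS = ½(357 + 365.75)(85.75 − 84) = 632.40625.
Government spending = 3 × 365.75 = 1097.25.
Net change = 451.71875 + 632.40625 − 1097.25 = -13.125. The loss equals the DWL triangle ½·3·8.75.

Net change in total surplus = -€13.125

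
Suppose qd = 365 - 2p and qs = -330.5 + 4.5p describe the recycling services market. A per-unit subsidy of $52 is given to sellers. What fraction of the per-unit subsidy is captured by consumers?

Pre-subsidy: 365 - 2p = -330.5 + 4.5p gives p* = 107, q* = 151.
With the subsidy, sellers receive ps = pb + 52 for each unit, where pb is the price buyers pay.
Supply in terms of pb becomes qs = -330.5 + 4.5(pb + 52) = -96.5 + 4.5pb. Setting this equal to demand: 365 - 2pb = -96.5 + 4.5pb, so pb = 71.
Sellers receive ps = 71 + 52 = 123; q' = 365 − 2·71 = 223.
Buyers' price falls by p* − pb = 107 − 71 = 36; sellers' price rises by ps − p* = 123 − 107 = 16.
So consumers capture 36/52 = 9/13 of each unit of subsidy.

Consumer share = 9/13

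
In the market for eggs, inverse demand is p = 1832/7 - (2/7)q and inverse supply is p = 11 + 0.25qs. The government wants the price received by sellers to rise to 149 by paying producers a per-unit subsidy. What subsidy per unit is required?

At a seller price of 149, quantity supplied is -44 + 4·149 = 552.
Buyers absorb 552 only when they pay pb = 1832/7 − (2/7)·552 = 104.
s = ps − pb = 149 − 104 = 45.

Required subsidy s = 45 per unit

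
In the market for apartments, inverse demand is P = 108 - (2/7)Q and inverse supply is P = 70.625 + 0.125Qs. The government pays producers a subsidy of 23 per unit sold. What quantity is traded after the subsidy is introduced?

Pre-subsidy: 108 - (2/7)Q = 70.625 + 0.125Q gives Q* = 91 and P* = 82.
With the subsidy, sellers receive Ps = Pb + 23 for each unit, where Pb is the price buyers pay.
On the curves, Pb = 108 - (2/7)Q and Ps = 70.625 + 0.125Q; the wedge Ps − Pb = 23 gives 70.625 + 0.125Q − (108 - (2/7)Q) = 23, so Q' = 147.
Then Pb = 108 − (2/7)·147 = 66 and Ps = 70.625 + 0.125·147 = 89.

Q' = 147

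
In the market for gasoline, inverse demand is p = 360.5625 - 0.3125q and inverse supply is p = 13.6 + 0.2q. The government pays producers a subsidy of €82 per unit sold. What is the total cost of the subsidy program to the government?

Government cost = €68634

Pre-subsidy: 360.5625 - 0.3125q = 13.6 + 0.2q gives q* = 677 and p* = 149.
With the subsidy, sellers receive ps = pb + 82 for each unit, where pb is the price buyers pay.
On the curves, pb = 360.5625 - 0.3125q and ps = 13.6 + 0.2q; the wedge ps − pb = 82 gives 13.6 + 0.2q − (360.5625 - 0.3125q) = 82, so q' = 837.
Then pb = 360.5625 − 0.3125·837 = 99 and ps = 13.6 + 0.2·837 = 181.
Government outlay = subsidy × quantity = 82 × 837 = 68634.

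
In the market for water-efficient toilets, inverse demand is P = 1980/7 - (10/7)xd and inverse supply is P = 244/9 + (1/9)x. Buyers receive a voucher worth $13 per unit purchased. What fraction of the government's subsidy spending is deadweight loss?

DWL / government spending = 819/33862

Pre-subsidy: 1980/7 - (10/7)x = 244/9 + (1/9)x gives x* = 16112/97 and P* = 4420/97.
With the rebate, buyers effectively pay Pb = Ps − 13, where Ps is the price sellers receive.
On the curves, Pb = 1980/7 - (10/7)x and Ps = 244/9 + (1/9)x; the wedge Ps − Pb = 13 gives 244/9 + (1/9)x − (1980/7 - (10/7)x) = 13, so x' = 16931/97.
Then Pb = 1980/7 − (10/7)·(16931/97) = 3250/97 and Ps = 244/9 + (1/9)·(16931/97) = 4511/97.
ΔCS = ½(16112/97 + 16931/97)(4420/97 − 3250/97) = 19330155/9409; ΔPS = ½(16112/97 + 16931/97)(4511/97 − 4420/97) = 3006913/18818.
Government spending = 13 × 16931/97 = 220103/97.
DWL = ½ × 13 × (16931/97 − 16112/97) = 10647/194; fraction = (10647/194) / (220103/97) = 819/33862.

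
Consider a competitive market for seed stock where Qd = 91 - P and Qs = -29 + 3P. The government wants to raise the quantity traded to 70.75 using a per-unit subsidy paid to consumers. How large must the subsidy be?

At Q = 70.75, invert demand for the buyer price: Pb = (91 − 70.75)/1 = 20.25; invert supply for the seller price: Ps = (70.75 − (-29))/3 = 33.25.
The subsidy must fill the gap: s = Ps − Pb = 33.25 − 20.25 = 13.

Required subsidy s = 13 per unit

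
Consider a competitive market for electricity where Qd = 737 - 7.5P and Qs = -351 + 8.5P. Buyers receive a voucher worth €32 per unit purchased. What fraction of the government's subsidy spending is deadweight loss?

DWL / government spending = 255/1418

Pre-subsidy: 737 - 7.5P = -351 + 8.5P gives P* = 68, Q* = 227.
With the rebate, buyers effectively pay Pb = Ps − 32, where Ps is the price sellers receive.
Demand in terms of Ps becomes Qd = 737 − 7.5(Ps − 32) = 977 - 7.5Ps. Setting this equal to supply: 977 - 7.5Ps = -351 + 8.5Ps, so Ps = 83.
Buyers pay Pb = 83 − 32 = 51; Q' = -351 + 8.5·83 = 354.5.
ΔCS = ½(227 + 354.5)(68 − 51) = 4942.75; ΔPS = ½(227 + 354.5)(83 − 68) = 4361.25.
Government spending = 32 × 354.5 = 11344.
DWL = ½ × 32 × (354.5 − 227) = 2040; fraction = 2040 / 11344 = 255/1418.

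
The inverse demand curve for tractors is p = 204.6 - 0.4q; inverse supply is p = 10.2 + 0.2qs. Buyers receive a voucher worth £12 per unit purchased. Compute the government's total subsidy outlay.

Government cost = £4128

Pre-subsidy: 204.6 - 0.4q = 10.2 + 0.2q gives q* = 324 and p* = 75.
With the rebate, buyers effectively pay pb = ps − 12, where ps is the price sellers receive.
On the curves, pb = 204.6 - 0.4q and ps = 10.2 + 0.2q; the wedge ps − pb = 12 gives 10.2 + 0.2q − (204.6 - 0.4q) = 12, so q' = 344.
Then pb = 204.6 − 0.4·344 = 67 and ps = 10.2 + 0.2·344 = 79.
Government outlay = subsidy × quantity = 12 × 344 = 4128.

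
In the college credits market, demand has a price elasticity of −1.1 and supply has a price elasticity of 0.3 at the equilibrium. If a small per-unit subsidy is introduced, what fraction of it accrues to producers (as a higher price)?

For a small subsidy around the equilibrium, the benefit split depends on the relative slopes, which at a point are proportional to the elasticities.
Buyer share = εs/(εs + |εd|) = 0.3/(0.3 + 1.1) = 3/14; seller share = |εd|/(εs + |εd|) = 11/14.
So producers capture 11/14 of the subsidy.

Producer share = 11/14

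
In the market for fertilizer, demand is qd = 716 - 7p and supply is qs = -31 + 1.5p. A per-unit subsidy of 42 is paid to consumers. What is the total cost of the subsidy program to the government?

Pre-subsidy: 716 - 7p = -31 + 1.5p gives p* = 1494/17, q* = 1714/17.
With the rebate, buyers effectively pay pb = ps − 42, where ps is the price sellers receive.
Demand in terms of ps becomes qd = 716 − 7(ps − 42) = 1010 - 7ps. Setting this equal to supply: 1010 - 7ps = -31 + 1.5ps, so ps = 2082/17.
Buyers pay pb = 2082/17 − 42 = 1368/17; q' = -31 + 1.5·(2082/17) = 2596/17.
Government outlay = subsidy × quantity = 42 × 2596/17 = 109032/17.

Government cost = 109032/17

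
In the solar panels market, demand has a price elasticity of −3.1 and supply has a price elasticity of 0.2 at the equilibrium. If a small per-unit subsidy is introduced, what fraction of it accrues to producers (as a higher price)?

For a small subsidy around the equilibrium, the benefit split depends on the relative slopes, which at a point are proportional to the elasticities.
Buyer share = εs/(εs + |εd|) = 0.2/(0.2 + 3.1) = 2/33; seller share = |εd|/(εs + |εd|) = 31/33.
So producers capture 31/33 of the subsidy.

Producer share = 31/33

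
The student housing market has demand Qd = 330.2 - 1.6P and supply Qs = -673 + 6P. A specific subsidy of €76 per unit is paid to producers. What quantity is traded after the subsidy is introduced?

Pre-subsidy: 330.2 - 1.6P = -673 + 6P gives P* = 132, Q* = 119.
With the subsidy, sellers receive Ps = Pb + 76 for each unit, where Pb is the price buyers pay.
Supply in terms of Pb becomes Qs = -673 + 6(Pb + 76) = -217 + 6Pb. Setting this equal to demand: 330.2 - 1.6Pb = -217 + 6Pb, so Pb = 72.
Sellers receive Ps = 72 + 76 = 148; Q' = 330.2 − 1.6·72 = 215.

Q' = 215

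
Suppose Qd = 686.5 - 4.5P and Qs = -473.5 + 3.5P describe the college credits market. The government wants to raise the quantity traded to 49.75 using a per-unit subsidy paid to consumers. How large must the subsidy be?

Required subsidy s = 8 per unit

At Q = 49.75, invert demand for the buyer price: Pb = (686.5 − 49.75)/4.5 = 141.5; invert supply for the seller price: Ps = (49.75 − (-473.5))/3.5 = 149.5.
The subsidy must fill the gap: s = Ps − Pb = 149.5 − 141.5 = 8.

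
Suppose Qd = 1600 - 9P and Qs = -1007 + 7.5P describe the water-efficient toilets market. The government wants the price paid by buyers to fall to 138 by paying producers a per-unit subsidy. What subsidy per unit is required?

At a buyer price of 138, quantity demanded is 1600 − 9·138 = 358.
Sellers supply 358 only when they receive Ps with -1007 + 7.5·Ps = 358, i.e. Ps = 182.
s = Ps − Pb = 182 − 138 = 44.

Required subsidy s = 44 per unit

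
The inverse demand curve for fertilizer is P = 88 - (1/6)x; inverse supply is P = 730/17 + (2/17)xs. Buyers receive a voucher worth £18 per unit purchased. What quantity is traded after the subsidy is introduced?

x' = 6432/29

Pre-subsidy: 88 - (1/6)x = 730/17 + (2/17)x gives x* = 4596/29 and P* = 1786/29.
With the rebate, buyers effectively pay Pb = Ps − 18, where Ps is the price sellers receive.
On the curves, Pb = 88 - (1/6)x and Ps = 730/17 + (2/17)x; the wedge Ps − Pb = 18 gives 730/17 + (2/17)x − (88 - (1/6)x) = 18, so x' = 6432/29.
Then Pb = 88 − (1/6)·(6432/29) = 1480/29 and Ps = 730/17 + (2/17)·(6432/29) = 2002/29.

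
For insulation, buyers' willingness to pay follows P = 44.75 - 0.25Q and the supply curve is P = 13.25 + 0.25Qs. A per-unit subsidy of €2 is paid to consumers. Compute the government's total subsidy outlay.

Pre-subsidy: 44.75 - 0.25Q = 13.25 + 0.25Q gives Q* = 63 and P* = 29.
With the rebate, buyers effectively pay Pb = Ps − 2, where Ps is the price sellers receive.
On the curves, Pb = 44.75 - 0.25Q and Ps = 13.25 + 0.25Q; the wedge Ps − Pb = 2 gives 13.25 + 0.25Q − (44.75 - 0.25Q) = 2, so Q' = 67.
Then Pb = 44.75 − 0.25·67 = 28 and Ps = 13.25 + 0.25·67 = 30.
Government outlay = subsidy × quantity = 2 × 67 = 134.

Government cost = €134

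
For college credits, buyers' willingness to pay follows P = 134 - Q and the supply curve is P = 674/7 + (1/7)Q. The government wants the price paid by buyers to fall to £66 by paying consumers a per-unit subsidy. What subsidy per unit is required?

At a buyer price of 66, quantity demanded is 134 − 1·66 = 68.
Sellers supply 68 only when they receive Ps = 674/7 + (1/7)·68 = 106.
s = Ps − Pb = 106 − 66 = 40.

Required subsidy s = £40 per unit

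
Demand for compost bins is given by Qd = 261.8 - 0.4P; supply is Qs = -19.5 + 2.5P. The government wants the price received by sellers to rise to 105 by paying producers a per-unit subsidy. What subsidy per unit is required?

At a seller price of 105, quantity supplied is -19.5 + 2.5·105 = 243.
Buyers absorb 243 only when they pay Pb with 261.8 − 0.4·Pb = 243, i.e. Pb = 47.
s = Ps − Pb = 105 − 47 = 58.

Required subsidy s = 58 per unit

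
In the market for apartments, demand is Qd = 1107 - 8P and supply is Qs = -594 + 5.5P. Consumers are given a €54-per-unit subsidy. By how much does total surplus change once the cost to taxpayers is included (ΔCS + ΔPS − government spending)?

Net change in total surplus = -€4752

Pre-subsidy: 1107 - 8P = -594 + 5.5P gives P* = 126, Q* = 99.
With the rebate, buyers effectively pay Pb = Ps − 54, where Ps is the price sellers receive.
Demand in terms of Ps becomes Qd = 1107 − 8(Ps − 54) = 1539 - 8Ps. Setting this equal to supply: 1539 - 8Ps = -594 + 5.5Ps, so Ps = 158.
Buyers pay Pb = 158 − 54 = 104; Q' = -594 + 5.5·158 = 275.
ΔCS = ½(99 + 275)(126 − 104) = 4114; ΔPS = ½(99 + 275)(158 − 126) = 5984.
Government spending = 54 × 275 = 14850.
Net change = 4114 + 5984 − 14850 = -4752. The loss equals the DWL triangle ½·54·176.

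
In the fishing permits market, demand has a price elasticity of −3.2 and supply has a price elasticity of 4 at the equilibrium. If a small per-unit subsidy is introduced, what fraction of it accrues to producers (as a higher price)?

For a small subsidy around the equilibrium, the benefit split depends on the relative slopes, which at a point are proportional to the elasticities.
Buyer share = εs/(εs + |εd|) = 4/(4 + 3.2) = 5/9; seller share = |εd|/(εs + |εd|) = 4/9.
So producers capture 4/9 of the subsidy.

Producer share = 4/9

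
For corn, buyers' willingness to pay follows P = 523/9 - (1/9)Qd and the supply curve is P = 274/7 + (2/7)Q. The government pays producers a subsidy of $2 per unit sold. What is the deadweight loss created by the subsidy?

Pre-subsidy: 523/9 - (1/9)Q = 274/7 + (2/7)Q gives Q* = 47.8 and P* = 52.8.
With the subsidy, sellers receive Ps = Pb + 2 for each unit, where Pb is the price buyers pay.
On the curves, Pb = 523/9 - (1/9)Q and Ps = 274/7 + (2/7)Q; the wedge Ps − Pb = 2 gives 274/7 + (2/7)Q − (523/9 - (1/9)Q) = 2, so Q' = 52.84.
Then Pb = 523/9 − (1/9)·52.84 = 52.24 and Ps = 274/7 + (2/7)·52.84 = 54.24.
The subsidy expands output by 52.84 − 47.8 = 5.04 past the efficient level; on those units the gap between marginal cost and willingness to pay runs from 0 up to 2.
DWL = ½ × 2 × 5.04 = 5.04.

Deadweight loss = $5.04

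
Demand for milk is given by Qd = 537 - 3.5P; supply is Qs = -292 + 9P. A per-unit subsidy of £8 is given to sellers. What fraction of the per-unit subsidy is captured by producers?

Producer share = 0.28

Pre-subsidy: 537 - 3.5P = -292 + 9P gives P* = 66.32, Q* = 304.88.
With the subsidy, sellers receive Ps = Pb + 8 for each unit, where Pb is the price buyers pay.
Supply in terms of Pb becomes Qs = -292 + 9(Pb + 8) = -220 + 9Pb. Setting this equal to demand: 537 - 3.5Pb = -220 + 9Pb, so Pb = 60.56.
Sellers receive Ps = 60.56 + 8 = 68.56; Q' = 537 − 3.5·60.56 = 325.04.
Buyers' price falls by P* − Pb = 66.32 − 60.56 = 5.76; sellers' price rises by Ps − P* = 68.56 − 66.32 = 2.24.
So producers capture 2.24/8 = 0.28 of each unit of subsidy.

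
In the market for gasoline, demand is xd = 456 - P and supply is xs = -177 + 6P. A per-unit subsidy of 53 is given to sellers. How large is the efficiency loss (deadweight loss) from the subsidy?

Pre-subsidy: 456 - P = -177 + 6P gives P* = 633/7, x* = 2559/7.
With the subsidy, sellers receive Ps = Pb + 53 for each unit, where Pb is the price buyers pay.
Supply in terms of Pb becomes xs = -177 + 6(Pb + 53) = 141 + 6Pb. Setting this equal to demand: 456 - Pb = 141 + 6Pb, so Pb = 45.
Sellers receive Ps = 45 + 53 = 98; x' = 456 − 1·45 = 411.
The subsidy expands output by 411 − 2559/7 = 318/7 past the efficient level; on those units the gap between marginal cost and willingness to pay runs from 0 up to 53.
DWL = ½ × 53 × 318/7 = 8427/7.

Deadweight loss = 8427/7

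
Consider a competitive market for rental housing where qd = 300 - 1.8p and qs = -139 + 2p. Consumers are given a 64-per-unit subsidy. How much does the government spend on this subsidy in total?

Pre-subsidy: 300 - 1.8p = -139 + 2p gives p* = 2195/19, q* = 1749/19.
With the rebate, buyers effectively pay pb = ps − 64, where ps is the price sellers receive.
Demand in terms of ps becomes qd = 300 − 1.8(ps − 64) = 415.2 - 1.8ps. Setting this equal to supply: 415.2 - 1.8ps = -139 + 2ps, so ps = 2771/19.
Buyers pay pb = 2771/19 − 64 = 1555/19; q' = -139 + 2·(2771/19) = 2901/19.
Government outlay = subsidy × quantity = 64 × 2901/19 = 185664/19.

Government cost = 185664/19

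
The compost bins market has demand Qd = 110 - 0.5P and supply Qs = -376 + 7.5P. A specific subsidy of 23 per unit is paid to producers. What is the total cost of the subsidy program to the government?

Pre-subsidy: 110 - 0.5P = -376 + 7.5P gives P* = 60.75, Q* = 79.625.
With the subsidy, sellers receive Ps = Pb + 23 for each unit, where Pb is the price buyers pay.
Supply in terms of Pb becomes Qs = -376 + 7.5(Pb + 23) = -203.5 + 7.5Pb. Setting this equal to demand: 110 - 0.5Pb = -203.5 + 7.5Pb, so Pb = 39.1875.
Sellers receive Ps = 39.1875 + 23 = 62.1875; Q' = 110 − 0.5·39.1875 = 90.40625.
Government outlay = subsidy × quantity = 23 × 90.40625 = 2079.34375.

Government cost = 2079.34375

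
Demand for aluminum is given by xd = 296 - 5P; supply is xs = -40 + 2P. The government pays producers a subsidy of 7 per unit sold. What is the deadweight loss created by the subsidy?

Deadweight loss = 35

Pre-subsidy: 296 - 5P = -40 + 2P gives P* = 48, x* = 56.
With the subsidy, sellers receive Ps = Pb + 7 for each unit, where Pb is the price buyers pay.
Supply in terms of Pb becomes xs = -40 + 2(Pb + 7) = -26 + 2Pb. Setting this equal to demand: 296 - 5Pb = -26 + 2Pb, so Pb = 46.
Sellers receive Ps = 46 + 7 = 53; x' = 296 − 5·46 = 66.
The subsidy expands output by 66 − 56 = 10 past the efficient level; on those units the gap between marginal cost and willingness to pay runs from 0 up to 7.
DWL = ½ × 7 × 10 = 35.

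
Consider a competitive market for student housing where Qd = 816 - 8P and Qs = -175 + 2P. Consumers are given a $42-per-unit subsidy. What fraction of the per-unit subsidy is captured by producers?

Producer share = 0.8

Pre-subsidy: 816 - 8P = -175 + 2P gives P* = 99.1, Q* = 23.2.
With the rebate, buyers effectively pay Pb = Ps − 42, where Ps is the price sellers receive.
Demand in terms of Ps becomes Qd = 816 − 8(Ps − 42) = 1152 - 8Ps. Setting this equal to supply: 1152 - 8Ps = -175 + 2Ps, so Ps = 132.7.
Buyers pay Pb = 132.7 − 42 = 90.7; Q' = -175 + 2·132.7 = 90.4.
Buyers' price falls by P* − Pb = 99.1 − 90.7 = 8.4; sellers' price rises by Ps − P* = 132.7 − 99.1 = 33.6.
So producers capture 33.6/42 = 0.8 of each unit of subsidy.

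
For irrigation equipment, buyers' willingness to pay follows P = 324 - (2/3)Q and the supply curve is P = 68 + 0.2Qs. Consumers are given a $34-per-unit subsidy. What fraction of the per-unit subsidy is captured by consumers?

Consumer share = 10/13

Pre-subsidy: 324 - (2/3)Q = 68 + 0.2Q gives Q* = 3840/13 and P* = 1652/13.
With the rebate, buyers effectively pay Pb = Ps − 34, where Ps is the price sellers receive.
On the curves, Pb = 324 - (2/3)Q and Ps = 68 + 0.2Q; the wedge Ps − Pb = 34 gives 68 + 0.2Q − (324 - (2/3)Q) = 34, so Q' = 4350/13.
Then Pb = 324 − (2/3)·(4350/13) = 1312/13 and Ps = 68 + 0.2·(4350/13) = 1754/13.
Buyers' price falls by P* − Pb = 1652/13 − 1312/13 = 340/13; sellers' price rises by Ps − P* = 1754/13 − 1652/13 = 102/13.
So consumers capture (340/13)/34 = 10/13 of each unit of subsidy.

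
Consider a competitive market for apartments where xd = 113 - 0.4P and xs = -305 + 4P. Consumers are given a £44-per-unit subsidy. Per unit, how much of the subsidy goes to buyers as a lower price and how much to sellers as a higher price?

Buyers gain £40 per unit; sellers gain £4 per unit

Pre-subsidy: 113 - 0.4P = -305 + 4P gives P* = 95, x* = 75.
With the rebate, buyers effectively pay Pb = Ps − 44, where Ps is the price sellers receive.
Demand in terms of Ps becomes xd = 113 − 0.4(Ps − 44) = 130.6 - 0.4Ps. Setting this equal to supply: 130.6 - 0.4Ps = -305 + 4Ps, so Ps = 99.
Buyers pay Pb = 99 − 44 = 55; x' = -305 + 4·99 = 91.
Buyers' price falls by P* − Pb = 95 − 55 = 40; sellers' price rises by Ps − P* = 99 − 95 = 4.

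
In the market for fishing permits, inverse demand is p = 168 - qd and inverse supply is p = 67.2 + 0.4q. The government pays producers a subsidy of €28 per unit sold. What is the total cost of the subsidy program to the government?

Pre-subsidy: 168 - q = 67.2 + 0.4q gives q* = 72 and p* = 96.
With the subsidy, sellers receive ps = pb + 28 for each unit, where pb is the price buyers pay.
On the curves, pb = 168 - q and ps = 67.2 + 0.4q; the wedge ps − pb = 28 gives 67.2 + 0.4q − (168 - q) = 28, so q' = 92.
Then pb = 168 − 1·92 = 76 and ps = 67.2 + 0.4·92 = 104.
Government outlay = subsidy × quantity = 28 × 92 = 2576.

Government cost = €2576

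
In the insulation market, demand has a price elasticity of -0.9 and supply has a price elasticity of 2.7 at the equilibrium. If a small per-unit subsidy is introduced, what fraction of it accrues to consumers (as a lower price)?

Consumer share = 0.75

For a small subsidy around the equilibrium, the benefit split depends on the relative slopes, which at a point are proportional to the elasticities.
Buyer share = εs/(εs + |εd|) = 2.7/(2.7 + 0.9) = 0.75; seller share = |εd|/(εs + |εd|) = 0.25.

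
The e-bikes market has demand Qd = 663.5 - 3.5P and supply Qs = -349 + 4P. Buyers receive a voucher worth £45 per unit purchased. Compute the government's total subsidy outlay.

Pre-subsidy: 663.5 - 3.5P = -349 + 4P gives P* = 135, Q* = 191.
With the rebate, buyers effectively pay Pb = Ps − 45, where Ps is the price sellers receive.
Demand in terms of Ps becomes Qd = 663.5 − 3.5(Ps − 45) = 821 - 3.5Ps. Setting this equal to supply: 821 - 3.5Ps = -349 + 4Ps, so Ps = 156.
Buyers pay Pb = 156 − 45 = 111; Q' = -349 + 4·156 = 275.
Government outlay = subsidy × quantity = 45 × 275 = 12375.

Government cost = £12375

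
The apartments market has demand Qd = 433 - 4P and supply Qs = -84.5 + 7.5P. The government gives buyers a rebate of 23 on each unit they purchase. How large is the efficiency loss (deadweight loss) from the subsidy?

Pre-subsidy: 433 - 4P = -84.5 + 7.5P gives P* = 45, Q* = 253.
With the rebate, buyers effectively pay Pb = Ps − 23, where Ps is the price sellers receive.
Demand in terms of Ps becomes Qd = 433 − 4(Ps − 23) = 525 - 4Ps. Setting this equal to supply: 525 - 4Ps = -84.5 + 7.5Ps, so Ps = 53.
Buyers pay Pb = 53 − 23 = 30; Q' = -84.5 + 7.5·53 = 313.
The subsidy expands output by 313 − 253 = 60 past the efficient level; on those units the gap between marginal cost and willingness to pay runs from 0 up to 23.
DWL = ½ × 23 × 60 = 690.

Deadweight loss = 690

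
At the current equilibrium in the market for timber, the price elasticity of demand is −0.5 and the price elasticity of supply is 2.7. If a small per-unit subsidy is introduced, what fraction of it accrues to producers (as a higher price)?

Producer share = 0.15625

For a small subsidy around the equilibrium, the benefit split depends on the relative slopes, which at a point are proportional to the elasticities.
Buyer share = εs/(εs + |εd|) = 2.7/(2.7 + 0.5) = 0.84375; seller share = |εd|/(εs + |εd|) = 0.15625.
So producers capture 0.15625 of the subsidy.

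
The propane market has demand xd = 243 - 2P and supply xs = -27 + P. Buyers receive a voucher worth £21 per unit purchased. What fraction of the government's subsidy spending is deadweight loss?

DWL / government spending = 1/11

Pre-subsidy: 243 - 2P = -27 + P gives P* = 90, x* = 63.
With the rebate, buyers effectively pay Pb = Ps − 21, where Ps is the price sellers receive.
Demand in terms of Ps becomes xd = 243 − 2(Ps − 21) = 285 - 2Ps. Setting this equal to supply: 285 - 2Ps = -27 + Ps, so Ps = 104.
Buyers pay Pb = 104 − 21 = 83; x' = -27 + 1·104 = 77.
ΔCS = ½(63 + 77)(90 − 83) = 490; ΔPS = ½(63 + 77)(104 − 90) = 980.
Government spending = 21 × 77 = 1617.
DWL = ½ × 21 × (77 − 63) = 147; fraction = 147 / 1617 = 1/11.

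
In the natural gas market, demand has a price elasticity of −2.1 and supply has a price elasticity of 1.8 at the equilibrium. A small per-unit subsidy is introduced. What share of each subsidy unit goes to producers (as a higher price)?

Producer share = 7/13

For a small subsidy around the equilibrium, the benefit split depends on the relative slopes, which at a point are proportional to the elasticities.
Buyer share = εs/(εs + |εd|) = 1.8/(1.8 + 2.1) = 6/13; seller share = |εd|/(εs + |εd|) = 7/13.
So producers capture 7/13 of the subsidy.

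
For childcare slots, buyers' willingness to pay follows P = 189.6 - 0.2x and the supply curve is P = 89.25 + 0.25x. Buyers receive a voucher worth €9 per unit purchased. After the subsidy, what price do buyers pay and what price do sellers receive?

Pre-subsidy: 189.6 - 0.2x = 89.25 + 0.25x gives x* = 223 and P* = 145.
With the rebate, buyers effectively pay Pb = Ps − 9, where Ps is the price sellers receive.
On the curves, Pb = 189.6 - 0.2x and Ps = 89.25 + 0.25x; the wedge Ps − Pb = 9 gives 89.25 + 0.25x − (189.6 - 0.2x) = 9, so x' = 243.
Then Pb = 189.6 − 0.2·243 = 141 and Ps = 89.25 + 0.25·243 = 150.

Buyers pay €141; sellers receive €150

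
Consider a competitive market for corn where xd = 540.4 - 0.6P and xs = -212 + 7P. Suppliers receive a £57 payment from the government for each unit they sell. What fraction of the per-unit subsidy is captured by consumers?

Pre-subsidy: 540.4 - 0.6P = -212 + 7P gives P* = 99, x* = 481.
With the subsidy, sellers receive Ps = Pb + 57 for each unit, where Pb is the price buyers pay.
Supply in terms of Pb becomes xs = -212 + 7(Pb + 57) = 187 + 7Pb. Setting this equal to demand: 540.4 - 0.6Pb = 187 + 7Pb, so Pb = 46.5.
Sellers receive Ps = 46.5 + 57 = 103.5; x' = 540.4 − 0.6·46.5 = 512.5.
Buyers' price falls by P* − Pb = 99 − 46.5 = 52.5; sellers' price rises by Ps − P* = 103.5 − 99 = 4.5.
So consumers capture 52.5/57 = 35/38 of each unit of subsidy.

Consumer share = 35/38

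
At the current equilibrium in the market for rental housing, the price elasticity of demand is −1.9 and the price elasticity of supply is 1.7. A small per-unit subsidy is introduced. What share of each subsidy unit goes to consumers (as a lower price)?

For a small subsidy around the equilibrium, the benefit split depends on the relative slopes, which at a point are proportional to the elasticities.
Buyer share = εs/(εs + |εd|) = 1.7/(1.7 + 1.9) = 17/36; seller share = |εd|/(εs + |εd|) = 19/36.

Consumer share = 17/36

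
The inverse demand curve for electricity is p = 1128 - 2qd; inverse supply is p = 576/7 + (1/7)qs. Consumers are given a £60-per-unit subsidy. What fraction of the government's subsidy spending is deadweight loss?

Pre-subsidy: 1128 - 2q = 576/7 + (1/7)q gives q* = 488 and p* = 152.
With the rebate, buyers effectively pay pb = ps − 60, where ps is the price sellers receive.
On the curves, pb = 1128 - 2q and ps = 576/7 + (1/7)q; the wedge ps − pb = 60 gives 576/7 + (1/7)q − (1128 - 2q) = 60, so q' = 516.
Then pb = 1128 − 2·516 = 96 and ps = 576/7 + (1/7)·516 = 156.
ΔCS = ½(488 + 516)(152 − 96) = 28112; ΔPS = ½(488 + 516)(156 − 152) = 2008.
Government spending = 60 × 516 = 30960.
DWL = ½ × 60 × (516 − 488) = 840; fraction = 840 / 30960 = 7/258.

DWL / government spending = 7/258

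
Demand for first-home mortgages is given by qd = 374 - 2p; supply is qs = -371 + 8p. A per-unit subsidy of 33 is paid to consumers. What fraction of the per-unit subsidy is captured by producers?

Producer share = 0.2

Pre-subsidy: 374 - 2p = -371 + 8p gives p* = 74.5, q* = 225.
With the rebate, buyers effectively pay pb = ps − 33, where ps is the price sellers receive.
Demand in terms of ps becomes qd = 374 − 2(ps − 33) = 440 - 2ps. Setting this equal to supply: 440 - 2ps = -371 + 8ps, so ps = 81.1.
Buyers pay pb = 81.1 − 33 = 48.1; q' = -371 + 8·81.1 = 277.8.
Buyers' price falls by p* − pb = 74.5 − 48.1 = 26.4; sellers' price rises by ps − p* = 81.1 − 74.5 = 6.6.
So producers capture 6.6/33 = 0.2 of each unit of subsidy.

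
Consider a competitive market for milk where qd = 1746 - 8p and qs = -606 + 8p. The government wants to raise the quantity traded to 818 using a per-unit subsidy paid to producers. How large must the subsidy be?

Required subsidy s = 62 per unit

At q = 818, invert demand for the buyer price: pb = (1746 − 818)/8 = 116; invert supply for the seller price: ps = (818 − (-606))/8 = 178.
The subsidy must fill the gap: s = ps − pb = 178 − 116 = 62.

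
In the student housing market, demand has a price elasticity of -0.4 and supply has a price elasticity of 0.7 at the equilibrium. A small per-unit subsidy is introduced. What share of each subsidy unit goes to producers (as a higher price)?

For a small subsidy around the equilibrium, the benefit split depends on the relative slopes, which at a point are proportional to the elasticities.
Buyer share = εs/(εs + |εd|) = 0.7/(0.7 + 0.4) = 7/11; seller share = |εd|/(εs + |εd|) = 4/11.
So producers capture 4/11 of the subsidy.

Producer share = 4/11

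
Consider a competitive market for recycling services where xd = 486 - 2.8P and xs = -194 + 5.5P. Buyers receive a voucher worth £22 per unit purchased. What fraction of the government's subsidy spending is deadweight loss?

DWL / government spending = 847/12343

Pre-subsidy: 486 - 2.8P = -194 + 5.5P gives P* = 6800/83, x* = 21298/83.
With the rebate, buyers effectively pay Pb = Ps − 22, where Ps is the price sellers receive.
Demand in terms of Ps becomes xd = 486 − 2.8(Ps − 22) = 547.6 - 2.8Ps. Setting this equal to supply: 547.6 - 2.8Ps = -194 + 5.5Ps, so Ps = 7416/83.
Buyers pay Pb = 7416/83 − 22 = 5590/83; x' = -194 + 5.5·(7416/83) = 24686/83.
ΔCS = ½(21298/83 + 24686/83)(6800/83 − 5590/83) = 27820320/6889; ΔPS = ½(21298/83 + 24686/83)(7416/83 − 6800/83) = 14163072/6889.
Government spending = 22 × 24686/83 = 543092/83.
DWL = ½ × 22 × (24686/83 − 21298/83) = 37268/83; fraction = (37268/83) / (543092/83) = 847/12343.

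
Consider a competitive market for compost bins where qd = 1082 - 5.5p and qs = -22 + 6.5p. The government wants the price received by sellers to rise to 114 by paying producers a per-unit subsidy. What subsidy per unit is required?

At a seller price of 114, quantity supplied is -22 + 6.5·114 = 719.
Buyers absorb 719 only when they pay pb with 1082 − 5.5·pb = 719, i.e. pb = 66.
s = ps − pb = 114 − 66 = 48.

Required subsidy s = 48 per unit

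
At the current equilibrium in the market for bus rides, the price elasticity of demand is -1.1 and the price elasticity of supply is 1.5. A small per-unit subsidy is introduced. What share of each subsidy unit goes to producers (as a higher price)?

For a small subsidy around the equilibrium, the benefit split depends on the relative slopes, which at a point are proportional to the elasticities.
Buyer share = εs/(εs + |εd|) = 1.5/(1.5 + 1.1) = 15/26; seller share = |εd|/(εs + |εd|) = 11/26.
So producers capture 11/26 of the subsidy.

Producer share = 11/26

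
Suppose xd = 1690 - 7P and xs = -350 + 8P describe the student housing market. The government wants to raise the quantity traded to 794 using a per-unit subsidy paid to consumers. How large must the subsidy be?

At x = 794, invert demand for the buyer price: Pb = (1690 − 794)/7 = 128; invert supply for the seller price: Ps = (794 − (-350))/8 = 143.
The subsidy must fill the gap: s = Ps − Pb = 143 − 128 = 15.

Required subsidy s = 15 per unit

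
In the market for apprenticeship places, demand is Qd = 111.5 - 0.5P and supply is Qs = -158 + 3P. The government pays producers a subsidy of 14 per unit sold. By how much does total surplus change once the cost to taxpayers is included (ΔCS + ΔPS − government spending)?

Net change in total surplus = -42

Pre-subsidy: 111.5 - 0.5P = -158 + 3P gives P* = 77, Q* = 73.
With the subsidy, sellers receive Ps = Pb + 14 for each unit, where Pb is the price buyers pay.
Supply in terms of Pb becomes Qs = -158 + 3(Pb + 14) = -116 + 3Pb. Setting this equal to demand: 111.5 - 0.5Pb = -116 + 3Pb, so Pb = 65.
Sellers receive Ps = 65 + 14 = 79; Q' = 111.5 − 0.5·65 = 79.
ΔCS = ½(73 + 79)(77 − 65) = 912; ΔPS = ½(73 + 79)(79 − 77) = 152.
Government spending = 14 × 79 = 1106.
Net change = 912 + 152 − 1106 = -42. The loss equals the DWL triangle ½·14·6.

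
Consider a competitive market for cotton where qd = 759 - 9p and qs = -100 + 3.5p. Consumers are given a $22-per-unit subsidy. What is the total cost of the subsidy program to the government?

Pre-subsidy: 759 - 9p = -100 + 3.5p gives p* = 68.72, q* = 140.52.
With the rebate, buyers effectively pay pb = ps − 22, where ps is the price sellers receive.
Demand in terms of ps becomes qd = 759 − 9(ps − 22) = 957 - 9ps. Setting this equal to supply: 957 - 9ps = -100 + 3.5ps, so ps = 84.56.
Buyers pay pb = 84.56 − 22 = 62.56; q' = -100 + 3.5·84.56 = 195.96.
Government outlay = subsidy × quantity = 22 × 195.96 = 4311.12.

Government cost = $4311.12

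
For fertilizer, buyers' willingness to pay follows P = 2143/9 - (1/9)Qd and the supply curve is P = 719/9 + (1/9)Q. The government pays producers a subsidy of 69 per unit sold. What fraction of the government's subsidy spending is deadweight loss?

DWL / government spending = 621/4090

Pre-subsidy: 2143/9 - (1/9)Q = 719/9 + (1/9)Q gives Q* = 712 and P* = 159.
With the subsidy, sellers receive Ps = Pb + 69 for each unit, where Pb is the price buyers pay.
On the curves, Pb = 2143/9 - (1/9)Q and Ps = 719/9 + (1/9)Q; the wedge Ps − Pb = 69 gives 719/9 + (1/9)Q − (2143/9 - (1/9)Q) = 69, so Q' = 1022.5.
Then Pb = 2143/9 − (1/9)·1022.5 = 124.5 and Ps = 719/9 + (1/9)·1022.5 = 193.5.
ΔCS = ½(712 + 1022.5)(159 − 124.5) = 29920.125; ΔPS = ½(712 + 1022.5)(193.5 − 159) = 29920.125.
Government spending = 69 × 1022.5 = 70552.5.
DWL = ½ × 69 × (1022.5 − 712) = 10712.25; fraction = 10712.25 / 70552.5 = 621/4090.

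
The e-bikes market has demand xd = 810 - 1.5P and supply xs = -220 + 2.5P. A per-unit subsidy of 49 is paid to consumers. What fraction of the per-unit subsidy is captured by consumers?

Pre-subsidy: 810 - 1.5P = -220 + 2.5P gives P* = 257.5, x* = 423.75.
With the rebate, buyers effectively pay Pb = Ps − 49, where Ps is the price sellers receive.
Demand in terms of Ps becomes xd = 810 − 1.5(Ps − 49) = 883.5 - 1.5Ps. Setting this equal to supply: 883.5 - 1.5Ps = -220 + 2.5Ps, so Ps = 275.875.
Buyers pay Pb = 275.875 − 49 = 226.875; x' = -220 + 2.5·275.875 = 469.6875.
Buyers' price falls by P* − Pb = 257.5 − 226.875 = 30.625; sellers' price rises by Ps − P* = 275.875 − 257.5 = 18.375.
So consumers capture 30.625/49 = 0.625 of each unit of subsidy.

Consumer share = 0.625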